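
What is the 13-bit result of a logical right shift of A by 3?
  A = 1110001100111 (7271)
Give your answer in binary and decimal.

Logical shift right by 3: drop the bottom 3 bit(s), prepend 3 zero(s) on the left.
  1110001100111  ->  keep [1110001100], discard [111], prepend 000
= 0001110001100

Answer: 0001110001100 (908)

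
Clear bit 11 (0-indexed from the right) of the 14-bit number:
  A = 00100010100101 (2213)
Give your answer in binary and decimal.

Mask = ~(1 << 11) = 11011111111111
Bit 11 of A is 1, so AND-ing with the mask clears it to 0.
  00100010100101
& 11011111111111
----------------
  00000010100101

Answer: 00000010100101 (165)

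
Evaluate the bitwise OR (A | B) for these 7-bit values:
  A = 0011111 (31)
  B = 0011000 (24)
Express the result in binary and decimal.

Apply | to each column (1 where either bit is 1):
  0011111
| 0011000
---------
  0011111

Answer: 0011111 (31)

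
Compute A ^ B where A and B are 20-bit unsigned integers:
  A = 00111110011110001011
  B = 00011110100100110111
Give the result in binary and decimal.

Apply ^ to each column (1 where bits differ):
  00111110011110001011
^ 00011110100100110111
----------------------
  00100000111010111100

Answer: 00100000111010111100 (134844)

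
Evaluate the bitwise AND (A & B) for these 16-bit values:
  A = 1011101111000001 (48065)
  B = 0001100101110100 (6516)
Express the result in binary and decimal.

Apply & to each column (1 only where both bits are 1):
  1011101111000001
& 0001100101110100
------------------
  0001100101000000

Answer: 0001100101000000 (6464)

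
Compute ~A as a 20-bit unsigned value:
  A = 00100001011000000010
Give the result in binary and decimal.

Flip each bit (0->1, 1->0):
  00100001011000000010
  11011110100111111101

Answer: 11011110100111111101 (911869)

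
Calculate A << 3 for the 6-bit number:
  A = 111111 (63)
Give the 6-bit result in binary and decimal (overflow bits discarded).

Shift left by 3: drop the top 3 bit(s), append 3 zero(s) on the right.
  111111  ->  discard [111], keep [111], append 000
= 111000

Answer: 111000 (56)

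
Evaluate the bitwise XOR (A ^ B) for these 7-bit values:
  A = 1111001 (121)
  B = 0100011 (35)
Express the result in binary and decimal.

Apply ^ to each column (1 where bits differ):
  1111001
^ 0100011
---------
  1011010

Answer: 1011010 (90)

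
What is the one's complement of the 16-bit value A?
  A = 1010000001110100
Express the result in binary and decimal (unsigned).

Flip each bit (0->1, 1->0):
  1010000001110100
  0101111110001011

Answer: 0101111110001011 (24459)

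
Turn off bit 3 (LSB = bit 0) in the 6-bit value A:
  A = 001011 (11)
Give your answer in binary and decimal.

Mask = ~(1 << 3) = 110111
Bit 3 of A is 1, so AND-ing with the mask clears it to 0.
  001011
& 110111
--------
  000011

Answer: 000011 (3)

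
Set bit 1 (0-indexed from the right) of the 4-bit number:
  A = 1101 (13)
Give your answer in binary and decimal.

Mask = 1 << 1 = 0010
Bit 1 of A is 0, so OR-ing with the mask flips it to 1.
  1101
| 0010
------
  1111

Answer: 1111 (15)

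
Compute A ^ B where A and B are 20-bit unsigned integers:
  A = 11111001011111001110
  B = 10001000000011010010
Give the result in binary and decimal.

Apply ^ to each column (1 where bits differ):
  11111001011111001110
^ 10001000000011010010
----------------------
  01110001011100011100

Answer: 01110001011100011100 (464668)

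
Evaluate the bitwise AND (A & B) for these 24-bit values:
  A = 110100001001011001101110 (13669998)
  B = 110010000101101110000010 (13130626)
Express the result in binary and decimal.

Apply & to each column (1 only where both bits are 1):
  110100001001011001101110
& 110010000101101110000010
--------------------------
  110000000001001000000010

Answer: 110000000001001000000010 (12587522)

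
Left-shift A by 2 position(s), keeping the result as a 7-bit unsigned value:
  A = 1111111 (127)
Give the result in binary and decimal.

Shift left by 2: drop the top 2 bit(s), append 2 zero(s) on the right.
  1111111  ->  discard [11], keep [11111], append 00
= 1111100

Answer: 1111100 (124)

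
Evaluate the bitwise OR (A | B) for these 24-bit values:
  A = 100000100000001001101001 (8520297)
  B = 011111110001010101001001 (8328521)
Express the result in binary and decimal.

Apply | to each column (1 where either bit is 1):
  100000100000001001101001
| 011111110001010101001001
--------------------------
  111111110001011101101001

Answer: 111111110001011101101001 (16717673)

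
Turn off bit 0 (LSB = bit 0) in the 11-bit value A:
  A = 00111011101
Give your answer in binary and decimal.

Mask = ~(1 << 0) = 11111111110
Bit 0 of A is 1, so AND-ing with the mask clears it to 0.
  00111011101
& 11111111110
-------------
  00111011100

Answer: 00111011100 (476)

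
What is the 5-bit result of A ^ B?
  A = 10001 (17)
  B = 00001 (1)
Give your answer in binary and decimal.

Apply ^ to each column (1 where bits differ):
  10001
^ 00001
-------
  10000

Answer: 10000 (16)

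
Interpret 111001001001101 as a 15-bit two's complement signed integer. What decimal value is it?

MSB is 1, so the value is negative. Find the magnitude:
1. Invert bits:  000110110110010
2. Add 1:        000110110110011  = 3507
3. Apply sign:   -3507

Answer: -3507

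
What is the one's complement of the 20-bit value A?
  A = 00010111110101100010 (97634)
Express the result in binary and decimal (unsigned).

Flip each bit (0->1, 1->0):
  00010111110101100010
  11101000001010011101

Answer: 11101000001010011101 (950941)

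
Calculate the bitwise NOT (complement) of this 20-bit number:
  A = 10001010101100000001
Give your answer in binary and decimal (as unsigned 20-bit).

Flip each bit (0->1, 1->0):
  10001010101100000001
  01110101010011111110

Answer: 01110101010011111110 (480510)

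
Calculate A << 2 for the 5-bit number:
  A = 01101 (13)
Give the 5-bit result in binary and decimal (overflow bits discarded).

Shift left by 2: drop the top 2 bit(s), append 2 zero(s) on the right.
  01101  ->  discard [01], keep [101], append 00
= 10100

Answer: 10100 (20)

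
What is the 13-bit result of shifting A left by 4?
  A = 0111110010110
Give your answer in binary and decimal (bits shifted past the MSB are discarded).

Shift left by 4: drop the top 4 bit(s), append 4 zero(s) on the right.
  0111110010110  ->  discard [0111], keep [110010110], append 0000
= 1100101100000

Answer: 1100101100000 (6496)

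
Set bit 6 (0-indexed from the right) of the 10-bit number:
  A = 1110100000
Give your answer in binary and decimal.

Mask = 1 << 6 = 0001000000
Bit 6 of A is 0, so OR-ing with the mask flips it to 1.
  1110100000
| 0001000000
------------
  1111100000

Answer: 1111100000 (992)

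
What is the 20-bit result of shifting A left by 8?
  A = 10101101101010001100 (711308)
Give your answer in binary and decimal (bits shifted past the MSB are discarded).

Shift left by 8: drop the top 8 bit(s), append 8 zero(s) on the right.
  10101101101010001100  ->  discard [10101101], keep [101010001100], append 00000000
= 10101000110000000000

Answer: 10101000110000000000 (691200)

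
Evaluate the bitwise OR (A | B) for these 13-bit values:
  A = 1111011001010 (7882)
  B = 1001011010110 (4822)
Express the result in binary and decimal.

Apply | to each column (1 where either bit is 1):
  1111011001010
| 1001011010110
---------------
  1111011011110

Answer: 1111011011110 (7902)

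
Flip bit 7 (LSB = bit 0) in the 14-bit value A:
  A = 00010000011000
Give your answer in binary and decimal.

Mask = 1 << 7 = 00000010000000
Bit 7 of A is 0; XOR with the mask flips it to 1.
  00010000011000
^ 00000010000000
----------------
  00010010011000

Answer: 00010010011000 (1176)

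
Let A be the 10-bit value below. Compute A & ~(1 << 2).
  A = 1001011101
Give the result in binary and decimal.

Mask = ~(1 << 2) = 1111111011
Bit 2 of A is 1, so AND-ing with the mask clears it to 0.
  1001011101
& 1111111011
------------
  1001011001

Answer: 1001011001 (601)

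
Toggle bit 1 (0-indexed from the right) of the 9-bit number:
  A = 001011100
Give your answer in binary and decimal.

Mask = 1 << 1 = 000000010
Bit 1 of A is 0; XOR with the mask flips it to 1.
  001011100
^ 000000010
-----------
  001011110

Answer: 001011110 (94)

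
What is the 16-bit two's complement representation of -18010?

1. Binary of +18010:  0100011001011010
2. Invert bits:     1011100110100101
3. Add 1:           1011100110100110

Answer: 1011100110100110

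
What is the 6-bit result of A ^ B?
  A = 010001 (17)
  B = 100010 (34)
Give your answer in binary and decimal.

Apply ^ to each column (1 where bits differ):
  010001
^ 100010
--------
  110011

Answer: 110011 (51)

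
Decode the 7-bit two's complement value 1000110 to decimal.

MSB is 1, so the value is negative. Find the magnitude:
1. Invert bits:  0111001
2. Add 1:        0111010  = 58
3. Apply sign:   -58

Answer: -58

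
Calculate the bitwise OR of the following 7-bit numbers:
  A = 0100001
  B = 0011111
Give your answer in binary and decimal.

Apply | to each column (1 where either bit is 1):
  0100001
| 0011111
---------
  0111111

Answer: 0111111 (63)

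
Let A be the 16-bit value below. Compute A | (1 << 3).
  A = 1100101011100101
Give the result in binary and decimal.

Mask = 1 << 3 = 0000000000001000
Bit 3 of A is 0, so OR-ing with the mask flips it to 1.
  1100101011100101
| 0000000000001000
------------------
  1100101011101101

Answer: 1100101011101101 (51949)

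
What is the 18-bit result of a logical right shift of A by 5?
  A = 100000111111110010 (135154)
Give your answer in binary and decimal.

Logical shift right by 5: drop the bottom 5 bit(s), prepend 5 zero(s) on the left.
  100000111111110010  ->  keep [1000001111111], discard [10010], prepend 00000
= 000001000001111111

Answer: 000001000001111111 (4223)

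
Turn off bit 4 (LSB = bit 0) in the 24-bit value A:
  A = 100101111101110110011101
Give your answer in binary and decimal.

Mask = ~(1 << 4) = 111111111111111111101111
Bit 4 of A is 1, so AND-ing with the mask clears it to 0.
  100101111101110110011101
& 111111111111111111101111
--------------------------
  100101111101110110001101

Answer: 100101111101110110001101 (9952653)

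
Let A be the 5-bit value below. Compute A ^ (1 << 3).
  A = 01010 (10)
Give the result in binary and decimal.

Mask = 1 << 3 = 01000
Bit 3 of A is 1; XOR with the mask flips it to 0.
  01010
^ 01000
-------
  00010

Answer: 00010 (2)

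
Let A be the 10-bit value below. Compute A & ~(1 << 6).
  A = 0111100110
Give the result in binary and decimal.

Mask = ~(1 << 6) = 1110111111
Bit 6 of A is 1, so AND-ing with the mask clears it to 0.
  0111100110
& 1110111111
------------
  0110100110

Answer: 0110100110 (422)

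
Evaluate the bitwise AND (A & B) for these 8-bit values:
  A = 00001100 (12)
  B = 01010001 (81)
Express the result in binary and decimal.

Apply & to each column (1 only where both bits are 1):
  00001100
& 01010001
----------
  00000000

Answer: 00000000 (0)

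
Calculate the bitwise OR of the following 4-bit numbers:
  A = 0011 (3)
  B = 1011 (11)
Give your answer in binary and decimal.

Apply | to each column (1 where either bit is 1):
  0011
| 1011
------
  1011

Answer: 1011 (11)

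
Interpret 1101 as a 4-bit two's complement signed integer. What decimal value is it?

MSB is 1, so the value is negative. Find the magnitude:
1. Invert bits:  0010
2. Add 1:        0011  = 3
3. Apply sign:   -3

Answer: -3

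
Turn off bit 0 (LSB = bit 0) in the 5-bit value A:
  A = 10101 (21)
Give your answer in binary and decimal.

Mask = ~(1 << 0) = 11110
Bit 0 of A is 1, so AND-ing with the mask clears it to 0.
  10101
& 11110
-------
  10100

Answer: 10100 (20)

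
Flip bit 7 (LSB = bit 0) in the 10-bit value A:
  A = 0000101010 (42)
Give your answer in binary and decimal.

Mask = 1 << 7 = 0010000000
Bit 7 of A is 0; XOR with the mask flips it to 1.
  0000101010
^ 0010000000
------------
  0010101010

Answer: 0010101010 (170)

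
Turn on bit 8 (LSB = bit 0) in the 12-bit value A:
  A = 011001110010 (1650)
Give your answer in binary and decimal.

Mask = 1 << 8 = 000100000000
Bit 8 of A is 0, so OR-ing with the mask flips it to 1.
  011001110010
| 000100000000
--------------
  011101110010

Answer: 011101110010 (1906)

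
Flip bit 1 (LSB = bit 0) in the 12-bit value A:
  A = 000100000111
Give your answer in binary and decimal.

Mask = 1 << 1 = 000000000010
Bit 1 of A is 1; XOR with the mask flips it to 0.
  000100000111
^ 000000000010
--------------
  000100000101

Answer: 000100000101 (261)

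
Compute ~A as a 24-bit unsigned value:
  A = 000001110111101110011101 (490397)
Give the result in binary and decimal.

Flip each bit (0->1, 1->0):
  000001110111101110011101
  111110001000010001100010

Answer: 111110001000010001100010 (16286818)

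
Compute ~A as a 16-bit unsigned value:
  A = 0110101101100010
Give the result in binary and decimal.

Flip each bit (0->1, 1->0):
  0110101101100010
  1001010010011101

Answer: 1001010010011101 (38045)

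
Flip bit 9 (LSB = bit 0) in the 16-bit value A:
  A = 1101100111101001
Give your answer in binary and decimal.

Mask = 1 << 9 = 0000001000000000
Bit 9 of A is 0; XOR with the mask flips it to 1.
  1101100111101001
^ 0000001000000000
------------------
  1101101111101001

Answer: 1101101111101001 (56297)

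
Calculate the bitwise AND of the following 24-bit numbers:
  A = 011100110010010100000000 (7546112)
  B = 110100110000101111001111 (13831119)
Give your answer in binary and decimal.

Apply & to each column (1 only where both bits are 1):
  011100110010010100000000
& 110100110000101111001111
--------------------------
  010100110000000100000000

Answer: 010100110000000100000000 (5439744)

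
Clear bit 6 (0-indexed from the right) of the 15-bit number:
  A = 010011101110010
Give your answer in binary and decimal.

Mask = ~(1 << 6) = 111111110111111
Bit 6 of A is 1, so AND-ing with the mask clears it to 0.
  010011101110010
& 111111110111111
-----------------
  010011100110010

Answer: 010011100110010 (10034)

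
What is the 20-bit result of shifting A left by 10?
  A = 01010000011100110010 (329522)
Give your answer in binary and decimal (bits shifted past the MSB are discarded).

Shift left by 10: drop the top 10 bit(s), append 10 zero(s) on the right.
  01010000011100110010  ->  discard [0101000001], keep [1100110010], append 0000000000
= 11001100100000000000

Answer: 11001100100000000000 (837632)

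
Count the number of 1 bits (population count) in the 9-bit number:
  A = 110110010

110110010
1-bits at positions (from bit 0 = LSB): 1, 4, 5, 7, 8
Count = 5

Answer: 5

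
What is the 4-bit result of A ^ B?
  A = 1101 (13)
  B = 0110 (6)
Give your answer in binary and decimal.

Apply ^ to each column (1 where bits differ):
  1101
^ 0110
------
  1011

Answer: 1011 (11)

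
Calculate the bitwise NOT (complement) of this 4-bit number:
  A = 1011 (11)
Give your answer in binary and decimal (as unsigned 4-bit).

Flip each bit (0->1, 1->0):
  1011
  0100

Answer: 0100 (4)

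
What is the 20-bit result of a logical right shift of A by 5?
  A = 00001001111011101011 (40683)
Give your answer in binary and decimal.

Logical shift right by 5: drop the bottom 5 bit(s), prepend 5 zero(s) on the left.
  00001001111011101011  ->  keep [000010011110111], discard [01011], prepend 00000
= 00000000010011110111

Answer: 00000000010011110111 (1271)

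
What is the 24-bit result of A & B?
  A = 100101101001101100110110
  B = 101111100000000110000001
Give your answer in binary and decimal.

Apply & to each column (1 only where both bits are 1):
  100101101001101100110110
& 101111100000000110000001
--------------------------
  100101100000000100000000

Answer: 100101100000000100000000 (9830656)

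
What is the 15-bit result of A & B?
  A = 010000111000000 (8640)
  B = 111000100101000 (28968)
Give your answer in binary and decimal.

Apply & to each column (1 only where both bits are 1):
  010000111000000
& 111000100101000
-----------------
  010000100000000

Answer: 010000100000000 (8448)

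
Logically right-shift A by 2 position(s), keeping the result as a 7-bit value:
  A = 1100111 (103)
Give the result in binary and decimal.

Logical shift right by 2: drop the bottom 2 bit(s), prepend 2 zero(s) on the left.
  1100111  ->  keep [11001], discard [11], prepend 00
= 0011001

Answer: 0011001 (25)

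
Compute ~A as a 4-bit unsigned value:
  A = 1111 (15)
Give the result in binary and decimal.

Flip each bit (0->1, 1->0):
  1111
  0000

Answer: 0000 (0)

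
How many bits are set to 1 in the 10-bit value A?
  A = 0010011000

0010011000
1-bits at positions (from bit 0 = LSB): 3, 4, 7
Count = 3

Answer: 3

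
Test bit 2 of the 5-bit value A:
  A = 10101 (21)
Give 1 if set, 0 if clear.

Bit 2 is the 3rd from the right.
  10101
    ^
That bit is 1.

Answer: 1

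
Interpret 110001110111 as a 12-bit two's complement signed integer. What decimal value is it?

MSB is 1, so the value is negative. Find the magnitude:
1. Invert bits:  001110001000
2. Add 1:        001110001001  = 905
3. Apply sign:   -905

Answer: -905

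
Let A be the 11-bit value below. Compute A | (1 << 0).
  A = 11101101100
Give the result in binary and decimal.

Mask = 1 << 0 = 00000000001
Bit 0 of A is 0, so OR-ing with the mask flips it to 1.
  11101101100
| 00000000001
-------------
  11101101101

Answer: 11101101101 (1901)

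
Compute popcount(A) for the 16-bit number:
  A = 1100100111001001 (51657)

1100100111001001
1-bits at positions (from bit 0 = LSB): 0, 3, 6, 7, 8, 11, 14, 15
Count = 8

Answer: 8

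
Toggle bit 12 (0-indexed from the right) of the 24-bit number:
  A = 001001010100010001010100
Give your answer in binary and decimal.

Mask = 1 << 12 = 000000000001000000000000
Bit 12 of A is 0; XOR with the mask flips it to 1.
  001001010100010001010100
^ 000000000001000000000000
--------------------------
  001001010101010001010100

Answer: 001001010101010001010100 (2446420)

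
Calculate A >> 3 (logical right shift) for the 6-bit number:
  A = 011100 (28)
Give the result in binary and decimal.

Logical shift right by 3: drop the bottom 3 bit(s), prepend 3 zero(s) on the left.
  011100  ->  keep [011], discard [100], prepend 000
= 000011

Answer: 000011 (3)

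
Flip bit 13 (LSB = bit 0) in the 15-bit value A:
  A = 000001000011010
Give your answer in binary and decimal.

Mask = 1 << 13 = 010000000000000
Bit 13 of A is 0; XOR with the mask flips it to 1.
  000001000011010
^ 010000000000000
-----------------
  010001000011010

Answer: 010001000011010 (8730)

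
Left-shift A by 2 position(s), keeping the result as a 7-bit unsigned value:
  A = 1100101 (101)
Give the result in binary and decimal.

Shift left by 2: drop the top 2 bit(s), append 2 zero(s) on the right.
  1100101  ->  discard [11], keep [00101], append 00
= 0010100

Answer: 0010100 (20)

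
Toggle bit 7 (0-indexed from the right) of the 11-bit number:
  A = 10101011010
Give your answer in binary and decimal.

Mask = 1 << 7 = 00010000000
Bit 7 of A is 0; XOR with the mask flips it to 1.
  10101011010
^ 00010000000
-------------
  10111011010

Answer: 10111011010 (1498)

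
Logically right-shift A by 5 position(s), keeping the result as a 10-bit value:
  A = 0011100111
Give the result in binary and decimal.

Logical shift right by 5: drop the bottom 5 bit(s), prepend 5 zero(s) on the left.
  0011100111  ->  keep [00111], discard [00111], prepend 00000
= 0000000111

Answer: 0000000111 (7)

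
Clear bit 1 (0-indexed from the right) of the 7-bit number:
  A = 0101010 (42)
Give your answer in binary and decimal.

Mask = ~(1 << 1) = 1111101
Bit 1 of A is 1, so AND-ing with the mask clears it to 0.
  0101010
& 1111101
---------
  0101000

Answer: 0101000 (40)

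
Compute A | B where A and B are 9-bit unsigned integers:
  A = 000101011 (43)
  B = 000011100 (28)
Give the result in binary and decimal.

Apply | to each column (1 where either bit is 1):
  000101011
| 000011100
-----------
  000111111

Answer: 000111111 (63)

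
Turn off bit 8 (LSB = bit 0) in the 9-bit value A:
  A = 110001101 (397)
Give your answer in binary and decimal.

Mask = ~(1 << 8) = 011111111
Bit 8 of A is 1, so AND-ing with the mask clears it to 0.
  110001101
& 011111111
-----------
  010001101

Answer: 010001101 (141)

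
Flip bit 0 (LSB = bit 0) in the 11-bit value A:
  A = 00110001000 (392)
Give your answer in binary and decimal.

Mask = 1 << 0 = 00000000001
Bit 0 of A is 0; XOR with the mask flips it to 1.
  00110001000
^ 00000000001
-------------
  00110001001

Answer: 00110001001 (393)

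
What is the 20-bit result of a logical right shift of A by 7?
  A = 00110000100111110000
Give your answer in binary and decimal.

Logical shift right by 7: drop the bottom 7 bit(s), prepend 7 zero(s) on the left.
  00110000100111110000  ->  keep [0011000010011], discard [1110000], prepend 0000000
= 00000000011000010011

Answer: 00000000011000010011 (1555)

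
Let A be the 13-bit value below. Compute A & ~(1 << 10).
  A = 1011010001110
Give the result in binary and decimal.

Mask = ~(1 << 10) = 1101111111111
Bit 10 of A is 1, so AND-ing with the mask clears it to 0.
  1011010001110
& 1101111111111
---------------
  1001010001110

Answer: 1001010001110 (4750)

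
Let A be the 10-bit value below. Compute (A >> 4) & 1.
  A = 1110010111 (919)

Bit 4 is the 5th from the right.
  1110010111
       ^
That bit is 1.

Answer: 1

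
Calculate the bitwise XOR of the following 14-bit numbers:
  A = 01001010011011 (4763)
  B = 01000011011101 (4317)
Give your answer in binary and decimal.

Apply ^ to each column (1 where bits differ):
  01001010011011
^ 01000011011101
----------------
  00001001000110

Answer: 00001001000110 (582)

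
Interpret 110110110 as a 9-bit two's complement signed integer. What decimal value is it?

MSB is 1, so the value is negative. Find the magnitude:
1. Invert bits:  001001001
2. Add 1:        001001010  = 74
3. Apply sign:   -74

Answer: -74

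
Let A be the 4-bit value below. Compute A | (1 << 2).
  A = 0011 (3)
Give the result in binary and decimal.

Mask = 1 << 2 = 0100
Bit 2 of A is 0, so OR-ing with the mask flips it to 1.
  0011
| 0100
------
  0111

Answer: 0111 (7)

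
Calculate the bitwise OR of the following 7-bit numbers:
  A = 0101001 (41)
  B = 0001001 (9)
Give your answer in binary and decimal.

Apply | to each column (1 where either bit is 1):
  0101001
| 0001001
---------
  0101001

Answer: 0101001 (41)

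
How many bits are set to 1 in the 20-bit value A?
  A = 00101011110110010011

00101011110110010011
1-bits at positions (from bit 0 = LSB): 0, 1, 4, 7, 8, 10, 11, 12, 13, 15, 17
Count = 11

Answer: 11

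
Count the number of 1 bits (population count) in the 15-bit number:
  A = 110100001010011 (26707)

110100001010011
1-bits at positions (from bit 0 = LSB): 0, 1, 4, 6, 11, 13, 14
Count = 7

Answer: 7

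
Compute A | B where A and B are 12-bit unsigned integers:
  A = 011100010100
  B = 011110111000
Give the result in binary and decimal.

Apply | to each column (1 where either bit is 1):
  011100010100
| 011110111000
--------------
  011110111100

Answer: 011110111100 (1980)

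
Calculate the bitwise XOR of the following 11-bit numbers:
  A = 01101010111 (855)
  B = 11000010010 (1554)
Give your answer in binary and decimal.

Apply ^ to each column (1 where bits differ):
  01101010111
^ 11000010010
-------------
  10101000101

Answer: 10101000101 (1349)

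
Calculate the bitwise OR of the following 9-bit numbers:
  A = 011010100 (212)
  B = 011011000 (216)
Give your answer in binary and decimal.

Apply | to each column (1 where either bit is 1):
  011010100
| 011011000
-----------
  011011100

Answer: 011011100 (220)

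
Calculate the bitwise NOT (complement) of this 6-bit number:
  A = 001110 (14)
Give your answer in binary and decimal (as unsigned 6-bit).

Flip each bit (0->1, 1->0):
  001110
  110001

Answer: 110001 (49)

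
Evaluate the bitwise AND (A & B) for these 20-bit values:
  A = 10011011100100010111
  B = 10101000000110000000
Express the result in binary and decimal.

Apply & to each column (1 only where both bits are 1):
  10011011100100010111
& 10101000000110000000
----------------------
  10001000000100000000

Answer: 10001000000100000000 (557312)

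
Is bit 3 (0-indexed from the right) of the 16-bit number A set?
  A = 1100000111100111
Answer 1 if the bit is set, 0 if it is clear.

Bit 3 is the 4th from the right.
  1100000111100111
              ^
That bit is 0.

Answer: 0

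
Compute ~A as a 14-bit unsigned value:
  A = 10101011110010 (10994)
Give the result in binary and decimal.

Flip each bit (0->1, 1->0):
  10101011110010
  01010100001101

Answer: 01010100001101 (5389)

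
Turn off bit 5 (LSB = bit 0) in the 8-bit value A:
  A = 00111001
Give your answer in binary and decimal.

Mask = ~(1 << 5) = 11011111
Bit 5 of A is 1, so AND-ing with the mask clears it to 0.
  00111001
& 11011111
----------
  00011001

Answer: 00011001 (25)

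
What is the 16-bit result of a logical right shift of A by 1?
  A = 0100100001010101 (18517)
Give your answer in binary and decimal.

Logical shift right by 1: drop the bottom 1 bit(s), prepend 1 zero(s) on the left.
  0100100001010101  ->  keep [010010000101010], discard [1], prepend 0
= 0010010000101010

Answer: 0010010000101010 (9258)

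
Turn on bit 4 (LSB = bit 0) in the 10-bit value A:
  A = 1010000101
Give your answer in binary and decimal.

Mask = 1 << 4 = 0000010000
Bit 4 of A is 0, so OR-ing with the mask flips it to 1.
  1010000101
| 0000010000
------------
  1010010101

Answer: 1010010101 (661)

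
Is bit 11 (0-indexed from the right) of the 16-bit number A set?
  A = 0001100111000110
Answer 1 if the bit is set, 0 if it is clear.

Bit 11 is the 12th from the right.
  0001100111000110
      ^
That bit is 1.

Answer: 1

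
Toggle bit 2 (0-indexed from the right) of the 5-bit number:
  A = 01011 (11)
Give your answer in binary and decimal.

Mask = 1 << 2 = 00100
Bit 2 of A is 0; XOR with the mask flips it to 1.
  01011
^ 00100
-------
  01111

Answer: 01111 (15)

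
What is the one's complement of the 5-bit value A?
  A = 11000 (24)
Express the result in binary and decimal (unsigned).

Flip each bit (0->1, 1->0):
  11000
  00111

Answer: 00111 (7)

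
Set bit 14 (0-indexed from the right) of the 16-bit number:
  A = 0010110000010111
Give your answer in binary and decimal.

Mask = 1 << 14 = 0100000000000000
Bit 14 of A is 0, so OR-ing with the mask flips it to 1.
  0010110000010111
| 0100000000000000
------------------
  0110110000010111

Answer: 0110110000010111 (27671)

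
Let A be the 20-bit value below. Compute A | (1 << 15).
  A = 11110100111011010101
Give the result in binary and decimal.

Mask = 1 << 15 = 00001000000000000000
Bit 15 of A is 0, so OR-ing with the mask flips it to 1.
  11110100111011010101
| 00001000000000000000
----------------------
  11111100111011010101

Answer: 11111100111011010101 (1035989)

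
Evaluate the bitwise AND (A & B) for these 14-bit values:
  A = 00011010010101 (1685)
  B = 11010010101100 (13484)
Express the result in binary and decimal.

Apply & to each column (1 only where both bits are 1):
  00011010010101
& 11010010101100
----------------
  00010010000100

Answer: 00010010000100 (1156)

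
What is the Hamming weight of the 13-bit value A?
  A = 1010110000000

1010110000000
1-bits at positions (from bit 0 = LSB): 7, 8, 10, 12
Count = 4

Answer: 4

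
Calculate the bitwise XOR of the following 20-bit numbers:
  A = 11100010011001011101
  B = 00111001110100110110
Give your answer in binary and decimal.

Apply ^ to each column (1 where bits differ):
  11100010011001011101
^ 00111001110100110110
----------------------
  11011011101101101011

Answer: 11011011101101101011 (899947)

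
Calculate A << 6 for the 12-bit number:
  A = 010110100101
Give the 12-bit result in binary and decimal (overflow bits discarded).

Shift left by 6: drop the top 6 bit(s), append 6 zero(s) on the right.
  010110100101  ->  discard [010110], keep [100101], append 000000
= 100101000000

Answer: 100101000000 (2368)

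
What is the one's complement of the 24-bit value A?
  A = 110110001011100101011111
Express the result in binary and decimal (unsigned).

Flip each bit (0->1, 1->0):
  110110001011100101011111
  001001110100011010100000

Answer: 001001110100011010100000 (2573984)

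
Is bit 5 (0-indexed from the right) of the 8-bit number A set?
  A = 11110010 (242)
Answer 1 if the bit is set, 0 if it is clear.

Bit 5 is the 6th from the right.
  11110010
    ^
That bit is 1.

Answer: 1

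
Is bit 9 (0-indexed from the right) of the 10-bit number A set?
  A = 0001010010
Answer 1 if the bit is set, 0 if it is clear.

Bit 9 is the 10th from the right.
  0001010010
  ^
That bit is 0.

Answer: 0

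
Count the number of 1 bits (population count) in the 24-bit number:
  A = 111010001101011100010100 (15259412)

111010001101011100010100
1-bits at positions (from bit 0 = LSB): 2, 4, 8, 9, 10, 12, 14, 15, 19, 21, 22, 23
Count = 12

Answer: 12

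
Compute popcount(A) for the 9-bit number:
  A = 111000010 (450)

111000010
1-bits at positions (from bit 0 = LSB): 1, 6, 7, 8
Count = 4

Answer: 4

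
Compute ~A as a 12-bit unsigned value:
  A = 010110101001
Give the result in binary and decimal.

Flip each bit (0->1, 1->0):
  010110101001
  101001010110

Answer: 101001010110 (2646)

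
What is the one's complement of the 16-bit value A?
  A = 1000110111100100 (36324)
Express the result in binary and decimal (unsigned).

Flip each bit (0->1, 1->0):
  1000110111100100
  0111001000011011

Answer: 0111001000011011 (29211)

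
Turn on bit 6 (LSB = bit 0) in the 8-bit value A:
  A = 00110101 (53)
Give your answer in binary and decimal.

Mask = 1 << 6 = 01000000
Bit 6 of A is 0, so OR-ing with the mask flips it to 1.
  00110101
| 01000000
----------
  01110101

Answer: 01110101 (117)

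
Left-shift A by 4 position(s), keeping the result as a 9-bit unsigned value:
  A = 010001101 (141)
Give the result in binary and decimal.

Shift left by 4: drop the top 4 bit(s), append 4 zero(s) on the right.
  010001101  ->  discard [0100], keep [01101], append 0000
= 011010000

Answer: 011010000 (208)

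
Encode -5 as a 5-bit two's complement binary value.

1. Binary of +5:  00101
2. Invert bits:     11010
3. Add 1:           11011

Answer: 11011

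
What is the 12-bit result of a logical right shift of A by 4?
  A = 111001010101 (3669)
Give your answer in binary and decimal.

Logical shift right by 4: drop the bottom 4 bit(s), prepend 4 zero(s) on the left.
  111001010101  ->  keep [11100101], discard [0101], prepend 0000
= 000011100101

Answer: 000011100101 (229)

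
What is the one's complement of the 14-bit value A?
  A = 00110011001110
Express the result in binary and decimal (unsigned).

Flip each bit (0->1, 1->0):
  00110011001110
  11001100110001

Answer: 11001100110001 (13105)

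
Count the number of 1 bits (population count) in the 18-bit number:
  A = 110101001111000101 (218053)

110101001111000101
1-bits at positions (from bit 0 = LSB): 0, 2, 6, 7, 8, 9, 12, 14, 16, 17
Count = 10

Answer: 10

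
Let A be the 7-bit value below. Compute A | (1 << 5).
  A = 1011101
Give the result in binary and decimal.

Mask = 1 << 5 = 0100000
Bit 5 of A is 0, so OR-ing with the mask flips it to 1.
  1011101
| 0100000
---------
  1111101

Answer: 1111101 (125)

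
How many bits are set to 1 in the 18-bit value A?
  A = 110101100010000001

110101100010000001
1-bits at positions (from bit 0 = LSB): 0, 7, 11, 12, 14, 16, 17
Count = 7

Answer: 7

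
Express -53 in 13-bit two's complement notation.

1. Binary of +53:  0000000110101
2. Invert bits:     1111111001010
3. Add 1:           1111111001011

Answer: 1111111001011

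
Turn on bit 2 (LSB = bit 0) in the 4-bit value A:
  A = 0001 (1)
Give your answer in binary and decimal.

Mask = 1 << 2 = 0100
Bit 2 of A is 0, so OR-ing with the mask flips it to 1.
  0001
| 0100
------
  0101

Answer: 0101 (5)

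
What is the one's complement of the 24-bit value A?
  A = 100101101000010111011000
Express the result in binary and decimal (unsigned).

Flip each bit (0->1, 1->0):
  100101101000010111011000
  011010010111101000100111

Answer: 011010010111101000100111 (6912551)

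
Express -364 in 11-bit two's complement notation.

1. Binary of +364:  00101101100
2. Invert bits:     11010010011
3. Add 1:           11010010100

Answer: 11010010100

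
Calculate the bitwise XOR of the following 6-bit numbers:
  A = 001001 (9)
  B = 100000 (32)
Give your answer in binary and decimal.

Apply ^ to each column (1 where bits differ):
  001001
^ 100000
--------
  101001

Answer: 101001 (41)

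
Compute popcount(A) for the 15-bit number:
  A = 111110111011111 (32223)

111110111011111
1-bits at positions (from bit 0 = LSB): 0, 1, 2, 3, 4, 6, 7, 8, 10, 11, 12, 13, 14
Count = 13

Answer: 13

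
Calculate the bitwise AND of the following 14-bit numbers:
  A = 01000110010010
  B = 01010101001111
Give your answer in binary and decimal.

Apply & to each column (1 only where both bits are 1):
  01000110010010
& 01010101001111
----------------
  01000100000010

Answer: 01000100000010 (4354)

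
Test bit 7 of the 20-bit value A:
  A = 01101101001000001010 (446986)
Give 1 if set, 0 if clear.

Bit 7 is the 8th from the right.
  01101101001000001010
              ^
That bit is 0.

Answer: 0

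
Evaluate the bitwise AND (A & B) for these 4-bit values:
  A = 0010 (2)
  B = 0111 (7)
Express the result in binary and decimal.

Apply & to each column (1 only where both bits are 1):
  0010
& 0111
------
  0010

Answer: 0010 (2)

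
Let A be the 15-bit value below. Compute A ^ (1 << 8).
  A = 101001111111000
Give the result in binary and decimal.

Mask = 1 << 8 = 000000100000000
Bit 8 of A is 1; XOR with the mask flips it to 0.
  101001111111000
^ 000000100000000
-----------------
  101001011111000

Answer: 101001011111000 (21240)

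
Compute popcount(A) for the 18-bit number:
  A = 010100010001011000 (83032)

010100010001011000
1-bits at positions (from bit 0 = LSB): 3, 4, 6, 10, 14, 16
Count = 6

Answer: 6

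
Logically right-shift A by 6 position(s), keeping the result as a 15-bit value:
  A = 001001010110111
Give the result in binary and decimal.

Logical shift right by 6: drop the bottom 6 bit(s), prepend 6 zero(s) on the left.
  001001010110111  ->  keep [001001010], discard [110111], prepend 000000
= 000000001001010

Answer: 000000001001010 (74)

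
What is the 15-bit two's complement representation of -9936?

1. Binary of +9936:  010011011010000
2. Invert bits:     101100100101111
3. Add 1:           101100100110000

Answer: 101100100110000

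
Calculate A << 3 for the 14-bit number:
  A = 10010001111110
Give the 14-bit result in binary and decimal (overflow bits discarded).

Shift left by 3: drop the top 3 bit(s), append 3 zero(s) on the right.
  10010001111110  ->  discard [100], keep [10001111110], append 000
= 10001111110000

Answer: 10001111110000 (9200)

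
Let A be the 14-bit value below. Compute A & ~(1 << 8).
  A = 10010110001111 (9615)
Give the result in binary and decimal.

Mask = ~(1 << 8) = 11111011111111
Bit 8 of A is 1, so AND-ing with the mask clears it to 0.
  10010110001111
& 11111011111111
----------------
  10010010001111

Answer: 10010010001111 (9359)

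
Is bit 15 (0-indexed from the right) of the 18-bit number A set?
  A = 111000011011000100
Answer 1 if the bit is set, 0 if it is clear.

Bit 15 is the 16th from the right.
  111000011011000100
    ^
That bit is 1.

Answer: 1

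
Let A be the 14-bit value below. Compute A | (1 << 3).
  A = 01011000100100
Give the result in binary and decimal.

Mask = 1 << 3 = 00000000001000
Bit 3 of A is 0, so OR-ing with the mask flips it to 1.
  01011000100100
| 00000000001000
----------------
  01011000101100

Answer: 01011000101100 (5676)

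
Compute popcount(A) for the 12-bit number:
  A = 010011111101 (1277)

010011111101
1-bits at positions (from bit 0 = LSB): 0, 2, 3, 4, 5, 6, 7, 10
Count = 8

Answer: 8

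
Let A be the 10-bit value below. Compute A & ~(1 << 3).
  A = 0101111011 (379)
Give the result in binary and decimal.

Mask = ~(1 << 3) = 1111110111
Bit 3 of A is 1, so AND-ing with the mask clears it to 0.
  0101111011
& 1111110111
------------
  0101110011

Answer: 0101110011 (371)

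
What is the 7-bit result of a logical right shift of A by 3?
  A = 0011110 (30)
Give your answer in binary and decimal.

Logical shift right by 3: drop the bottom 3 bit(s), prepend 3 zero(s) on the left.
  0011110  ->  keep [0011], discard [110], prepend 000
= 0000011

Answer: 0000011 (3)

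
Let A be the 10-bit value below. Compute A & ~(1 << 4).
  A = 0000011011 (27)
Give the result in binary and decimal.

Mask = ~(1 << 4) = 1111101111
Bit 4 of A is 1, so AND-ing with the mask clears it to 0.
  0000011011
& 1111101111
------------
  0000001011

Answer: 0000001011 (11)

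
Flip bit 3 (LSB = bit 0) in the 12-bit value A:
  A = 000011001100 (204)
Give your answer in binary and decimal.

Mask = 1 << 3 = 000000001000
Bit 3 of A is 1; XOR with the mask flips it to 0.
  000011001100
^ 000000001000
--------------
  000011000100

Answer: 000011000100 (196)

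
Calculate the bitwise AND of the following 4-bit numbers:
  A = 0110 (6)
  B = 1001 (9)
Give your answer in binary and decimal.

Apply & to each column (1 only where both bits are 1):
  0110
& 1001
------
  0000

Answer: 0000 (0)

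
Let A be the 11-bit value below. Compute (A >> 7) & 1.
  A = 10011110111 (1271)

Bit 7 is the 8th from the right.
  10011110111
     ^
That bit is 1.

Answer: 1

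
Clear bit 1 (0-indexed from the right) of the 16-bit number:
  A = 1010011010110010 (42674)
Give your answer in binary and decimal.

Mask = ~(1 << 1) = 1111111111111101
Bit 1 of A is 1, so AND-ing with the mask clears it to 0.
  1010011010110010
& 1111111111111101
------------------
  1010011010110000

Answer: 1010011010110000 (42672)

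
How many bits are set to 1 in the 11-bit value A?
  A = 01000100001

01000100001
1-bits at positions (from bit 0 = LSB): 0, 5, 9
Count = 3

Answer: 3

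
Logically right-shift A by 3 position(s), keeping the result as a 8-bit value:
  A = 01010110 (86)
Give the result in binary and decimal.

Logical shift right by 3: drop the bottom 3 bit(s), prepend 3 zero(s) on the left.
  01010110  ->  keep [01010], discard [110], prepend 000
= 00001010

Answer: 00001010 (10)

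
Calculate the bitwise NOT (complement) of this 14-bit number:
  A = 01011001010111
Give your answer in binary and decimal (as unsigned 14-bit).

Flip each bit (0->1, 1->0):
  01011001010111
  10100110101000

Answer: 10100110101000 (10664)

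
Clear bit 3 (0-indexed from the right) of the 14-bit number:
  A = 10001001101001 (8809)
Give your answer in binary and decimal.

Mask = ~(1 << 3) = 11111111110111
Bit 3 of A is 1, so AND-ing with the mask clears it to 0.
  10001001101001
& 11111111110111
----------------
  10001001100001

Answer: 10001001100001 (8801)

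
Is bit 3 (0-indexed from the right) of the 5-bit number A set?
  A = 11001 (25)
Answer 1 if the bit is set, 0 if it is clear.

Bit 3 is the 4th from the right.
  11001
   ^
That bit is 1.

Answer: 1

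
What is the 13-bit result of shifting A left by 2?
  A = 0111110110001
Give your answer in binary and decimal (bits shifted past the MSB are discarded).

Shift left by 2: drop the top 2 bit(s), append 2 zero(s) on the right.
  0111110110001  ->  discard [01], keep [11110110001], append 00
= 1111011000100

Answer: 1111011000100 (7876)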